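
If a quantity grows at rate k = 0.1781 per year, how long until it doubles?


Exponential growth: P(t) = P₀ e^(0.1781t). Set P(t)/P₀ = 2: e^(0.1781t) = 2.
Solve: t = ln(2)/0.1781 ≈ 3.89 years.


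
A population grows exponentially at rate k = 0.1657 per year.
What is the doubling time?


Exponential growth: P(t) = P₀ e^(0.1657t). Set P(t)/P₀ = 2: e^(0.1657t) = 2.
Solve: t = ln(2)/0.1657 ≈ 4.18 years.


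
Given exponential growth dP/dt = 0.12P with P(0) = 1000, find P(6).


The ODE dP/dt = 0.12P has solution P(t) = P(0)e^(0.12t).
Substitute P(0) = 1000 and t = 6: P(6) = 1000 e^(0.72) ≈ 2054.


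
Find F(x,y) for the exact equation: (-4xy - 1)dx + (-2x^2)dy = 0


Check exactness: ∂M/∂y = -4x and ∂N/∂x = -4x; equal, so the equation is exact.
Integrate M with respect to x (treating y as constant): ∫M dx = -2x^2y - x + h(y).
Differentiate w.r.t. y and set equal to N: all terms match, so h'(y) = 0 and h is a constant absorbed into C.
General solution: -2x^2y - x = C.


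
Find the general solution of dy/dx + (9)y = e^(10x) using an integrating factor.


P(x) = 9 ⇒ μ = e^(9x).
(μ y)' = e^(19x) ⇒ μ y = e^(19x)/19 + C.
Divide by μ: y = (1/19)e^(10x) + Ce^(-9x).


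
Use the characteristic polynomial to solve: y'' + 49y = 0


Characteristic equation: r² + 49 = 0.
Discriminant is negative; roots r = 0 ± 7i (complex conjugate pair).
General solution uses e^(α x)(C₁ cos(β x) + C₂ sin(β x)): y = C₁cos(7x) + C₂sin(7x).


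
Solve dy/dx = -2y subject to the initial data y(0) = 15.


General solution of y' = -2y is y = Ce^(-2x).
Apply y(0) = 15: C = 15.
Particular solution: y = 15e^(-2x).


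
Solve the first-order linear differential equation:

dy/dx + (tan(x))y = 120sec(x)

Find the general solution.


P(x) = tan(x) ⇒ μ = e^(∫tan(x)dx) = sec(x).
(sec(x) y)' = 120sec²(x) ⇒ sec(x) y = 120tan(x) + C.
Multiply by cos(x): y = 120sin(x) + C·cos(x).


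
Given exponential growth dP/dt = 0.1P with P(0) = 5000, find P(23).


The ODE dP/dt = 0.1P has solution P(t) = P(0)e^(0.1t).
Substitute P(0) = 5000 and t = 23: P(23) = 5000 e^(2.30) ≈ 49871.


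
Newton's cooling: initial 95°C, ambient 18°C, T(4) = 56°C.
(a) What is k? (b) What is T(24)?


Newton's law: T(t) = T_a + (T₀ - T_a)e^(-kt).
(a) Use T(4) = 56: (56 - 18)/(95 - 18) = e^(-k·4), so k = -ln(0.494)/4 ≈ 0.1766.
(b) Apply k to t = 24: T(24) = 18 + (77)e^(-4.237) ≈ 19.1°C.


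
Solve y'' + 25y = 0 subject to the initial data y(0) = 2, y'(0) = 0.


Characteristic roots of r² + 25 = 0 are ±5i, so y = C₁cos(5x) + C₂sin(5x).
Apply y(0) = 2: C₁ = 2. Differentiate and apply y'(0) = 0: 5·C₂ = 0, so C₂ = 0.
Particular solution: y = 2cos(5x).


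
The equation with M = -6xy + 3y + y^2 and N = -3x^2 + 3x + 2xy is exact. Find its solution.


Check exactness: ∂M/∂y = -6x + 3 + 2y and ∂N/∂x = -6x + 3 + 2y; equal, so the equation is exact.
Integrate M with respect to x (treating y as constant): ∫M dx = -3x^2y + 3xy + xy^2 + h(y).
Differentiate w.r.t. y and set equal to N: all terms match, so h'(y) = 0 and h is a constant absorbed into C.
General solution: -3x^2y + 3xy + xy^2 = C.


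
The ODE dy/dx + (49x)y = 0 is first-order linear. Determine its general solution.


P(x) = 49x ⇒ μ = e^((49/2)x²).
Q(x) = 0 so μ y is constant: y = Ce^(-(49/2)x²).


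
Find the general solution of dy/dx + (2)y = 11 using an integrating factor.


P(x) = 2, Q(x) = 11; integrating factor μ = e^(2x).
(μ y)' = 11e^(2x) ⇒ μ y = (11/2)e^(2x) + C.
Divide by μ: y = 11/2 + Ce^(-2x).


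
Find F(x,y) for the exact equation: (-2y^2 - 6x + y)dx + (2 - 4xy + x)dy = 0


Check exactness: ∂M/∂y = -4y + 1 and ∂N/∂x = -4y + 1; equal, so the equation is exact.
Integrate M with respect to x (treating y as constant): ∫M dx = -2xy^2 - 3x^2 + xy + h(y).
Differentiate w.r.t. y and set equal to N: the x-dependent terms already match, leaving h'(y) = 2. Integrate: h(y) = 2y.
So F(x,y) = 2y - 2xy^2 - 3x^2 + xy.
General solution: 2y - 2xy^2 - 3x^2 + xy = C.


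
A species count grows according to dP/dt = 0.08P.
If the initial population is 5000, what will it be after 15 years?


The ODE dP/dt = 0.08P has solution P(t) = P(0)e^(0.08t).
Substitute P(0) = 5000 and t = 15: P(15) = 5000 e^(1.20) ≈ 16601.


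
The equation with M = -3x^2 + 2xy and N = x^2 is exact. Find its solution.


Check exactness: ∂M/∂y = 2x and ∂N/∂x = 2x; equal, so the equation is exact.
Integrate M with respect to x (treating y as constant): ∫M dx = -x^3 + x^2y + h(y).
Differentiate w.r.t. y and set equal to N: all terms match, so h'(y) = 0 and h is a constant absorbed into C.
General solution: -x^3 + x^2y = C.


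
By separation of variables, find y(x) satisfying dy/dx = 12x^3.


Integrate both sides with respect to x: y = ∫ 12x^3 dx = 3x^4 + C.


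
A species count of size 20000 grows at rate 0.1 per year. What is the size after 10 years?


The ODE dP/dt = 0.1P has solution P(t) = P(0)e^(0.1t).
Substitute P(0) = 20000 and t = 10: P(10) = 20000 e^(1.00) ≈ 54366.


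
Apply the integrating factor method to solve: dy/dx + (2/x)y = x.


P(x) = 2/x ⇒ μ = x^2.
(x^2 y)' = x^2·x^1 = x^3.
Integrate: x^2 y = x^4/(4) + C.
Solve for y: y = (1/4)x^2 + C/x^2.


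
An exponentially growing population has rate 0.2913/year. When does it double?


Exponential growth: P(t) = P₀ e^(0.2913t). Set P(t)/P₀ = 2: e^(0.2913t) = 2.
Solve: t = ln(2)/0.2913 ≈ 2.38 years.


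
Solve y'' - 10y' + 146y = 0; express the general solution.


Characteristic equation: r² - 10r + 146 = 0.
Discriminant is negative; roots r = 5 ± 11i (complex conjugate pair).
General solution uses e^(α x)(C₁ cos(β x) + C₂ sin(β x)): y = e^(5x)(C₁cos(11x) + C₂sin(11x)).


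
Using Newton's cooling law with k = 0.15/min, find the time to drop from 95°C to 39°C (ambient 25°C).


From T(t) = T_a + (T₀ - T_a)e^(-kt), set T(t) = 39:
(39 - 25) / (95 - 25) = e^(-0.15t), so t = -ln(0.200)/0.15 ≈ 10.7 minutes.


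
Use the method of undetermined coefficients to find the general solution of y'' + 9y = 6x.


Homogeneous: r² + 9 = 0 ⇒ r = ±3i, y_h = C₁cos(3x) + C₂sin(3x).
Polynomial forcing; try y_p = Ax + B. Then y_p'' + 9 y_p = 9(Ax + B) = 6x, so B = 0 and A = 2/3.
General solution: y = C₁cos(3x) + C₂sin(3x) + (2/3)x.


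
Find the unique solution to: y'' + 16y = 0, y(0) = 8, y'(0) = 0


Characteristic roots of r² + 16 = 0 are ±4i, so y = C₁cos(4x) + C₂sin(4x).
Apply y(0) = 8: C₁ = 8. Differentiate and apply y'(0) = 0: 4·C₂ = 0, so C₂ = 0.
Particular solution: y = 8cos(4x).


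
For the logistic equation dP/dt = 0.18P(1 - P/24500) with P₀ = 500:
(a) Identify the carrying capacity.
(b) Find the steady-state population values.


Logistic ODE dP/dt = 0.18P(1 - P/24500) has equilibria where dP/dt = 0, i.e. P = 0 or P = 24500.
The coefficient (1 - P/K) = 0 when P = K, identifying K = 24500 as the carrying capacity.
(a) K = 24500; (b) equilibria P = 0 and P = 24500.


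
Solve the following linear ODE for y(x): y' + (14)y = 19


P(x) = 14, Q(x) = 19; integrating factor μ = e^(14x).
(μ y)' = 19e^(14x) ⇒ μ y = (19/14)e^(14x) + C.
Divide by μ: y = 19/14 + Ce^(-14x).


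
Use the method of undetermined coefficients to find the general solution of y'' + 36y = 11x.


Homogeneous: r² + 36 = 0 ⇒ r = ±6i, y_h = C₁cos(6x) + C₂sin(6x).
Polynomial forcing; try y_p = Ax + B. Then y_p'' + 36 y_p = 36(Ax + B) = 11x, so B = 0 and A = 11/36.
General solution: y = C₁cos(6x) + C₂sin(6x) + (11/36)x.


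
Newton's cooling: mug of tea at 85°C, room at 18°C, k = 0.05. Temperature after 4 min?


Newton's law: dT/dt = -k(T - T_a) has solution T(t) = T_a + (T₀ - T_a)e^(-kt).
Plug in T_a = 18, T₀ = 85, k = 0.05, t = 4: T(4) = 18 + (67)e^(-0.20) ≈ 72.9°C.


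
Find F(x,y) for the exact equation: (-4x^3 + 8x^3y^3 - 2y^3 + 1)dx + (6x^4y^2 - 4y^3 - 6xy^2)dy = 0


Check exactness: ∂M/∂y = 24x^3y^2 - 6y^2 and ∂N/∂x = 24x^3y^2 - 6y^2; equal, so the equation is exact.
Integrate M with respect to x (treating y as constant): ∫M dx = -x^4 + 2x^4y^3 - 2xy^3 + x + h(y).
Differentiate w.r.t. y and set equal to N: the x-dependent terms already match, leaving h'(y) = -4y^3. Integrate: h(y) = -y^4.
So F(x,y) = -x^4 + 2x^4y^3 - y^4 - 2xy^3 + x.
General solution: -x^4 + 2x^4y^3 - y^4 - 2xy^3 + x = C.


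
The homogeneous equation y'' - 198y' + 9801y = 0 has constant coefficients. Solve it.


Characteristic equation: r² - 198r + 9801 = 0, i.e. (r - 99)² = 0.
Repeated root r = 99; include an x factor for the second linearly independent solution.
General solution: y = (C₁ + C₂x)e^(99x).


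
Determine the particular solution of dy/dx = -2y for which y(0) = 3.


General solution of y' = -2y is y = Ce^(-2x).
Apply y(0) = 3: C = 3.
Particular solution: y = 3e^(-2x).


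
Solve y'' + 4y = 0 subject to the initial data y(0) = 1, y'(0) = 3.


Characteristic roots of r² + 4 = 0 are ±2i, so y = C₁cos(2x) + C₂sin(2x).
Apply y(0) = 1: C₁ = 1. Differentiate and apply y'(0) = 3: 2·C₂ = 3, so C₂ = 3/2.
Particular solution: y = cos(2x) + (3/2)sin(2x).


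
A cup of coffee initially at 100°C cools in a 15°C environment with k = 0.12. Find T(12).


Newton's law: dT/dt = -k(T - T_a) has solution T(t) = T_a + (T₀ - T_a)e^(-kt).
Plug in T_a = 15, T₀ = 100, k = 0.12, t = 12: T(12) = 15 + (85)e^(-1.44) ≈ 35.1°C.


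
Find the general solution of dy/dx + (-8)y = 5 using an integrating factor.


P(x) = -8 ⇒ μ = e^(-8x).
(μ y)' = 5e^(-8x) ⇒ μ y = -(5/8)e^(-8x) + C.
Divide by μ: y = -5/8 + Ce^(8x).


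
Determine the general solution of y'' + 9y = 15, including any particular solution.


Homogeneous part: r² + 9 = 0 ⇒ r = ±3i, so y_h = C₁cos(3x) + C₂sin(3x).
Try constant y_p = A; plug in: 9A = 15 ⇒ A = 5/3.
General solution: y = C₁cos(3x) + C₂sin(3x) + 5/3.


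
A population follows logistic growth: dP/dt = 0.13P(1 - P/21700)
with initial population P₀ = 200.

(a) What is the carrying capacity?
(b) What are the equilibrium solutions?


Logistic ODE dP/dt = 0.13P(1 - P/21700) has equilibria where dP/dt = 0, i.e. P = 0 or P = 21700.
The coefficient (1 - P/K) = 0 when P = K, identifying K = 21700 as the carrying capacity.
(a) K = 21700; (b) equilibria P = 0 and P = 21700.


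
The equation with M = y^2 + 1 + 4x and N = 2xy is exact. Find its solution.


Check exactness: ∂M/∂y = 2y and ∂N/∂x = 2y; equal, so the equation is exact.
Integrate M with respect to x (treating y as constant): ∫M dx = xy^2 + x + 2x^2 + h(y).
Differentiate w.r.t. y and set equal to N: all terms match, so h'(y) = 0 and h is a constant absorbed into C.
General solution: xy^2 + x + 2x^2 = C.


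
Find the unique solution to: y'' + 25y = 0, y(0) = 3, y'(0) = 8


Characteristic roots of r² + 25 = 0 are ±5i, so y = C₁cos(5x) + C₂sin(5x).
Apply y(0) = 3: C₁ = 3. Differentiate and apply y'(0) = 8: 5·C₂ = 8, so C₂ = 8/5.
Particular solution: y = 3cos(5x) + (8/5)sin(5x).


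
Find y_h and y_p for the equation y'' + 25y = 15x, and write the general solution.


Homogeneous: r² + 25 = 0 ⇒ r = ±5i, y_h = C₁cos(5x) + C₂sin(5x).
Polynomial forcing; try y_p = Ax + B. Then y_p'' + 25 y_p = 25(Ax + B) = 15x, so B = 0 and A = 3/5.
General solution: y = C₁cos(5x) + C₂sin(5x) + (3/5)x.


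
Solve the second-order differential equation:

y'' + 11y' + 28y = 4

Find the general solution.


Characteristic roots of r² + 11r + 28 = 0 are -7, -4.
y_h = C₁e^(-7x) + C₂e^(-4x).
Constant forcing; try y_p = A. Then 28A = 4 ⇒ A = 1/7.
General solution: y = C₁e^(-7x) + C₂e^(-4x) + 1/7.


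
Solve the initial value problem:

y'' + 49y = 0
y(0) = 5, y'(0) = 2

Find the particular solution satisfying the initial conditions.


Characteristic roots of r² + 49 = 0 are ±7i, so y = C₁cos(7x) + C₂sin(7x).
Apply y(0) = 5: C₁ = 5. Differentiate and apply y'(0) = 2: 7·C₂ = 2, so C₂ = 2/7.
Particular solution: y = 5cos(7x) + (2/7)sin(7x).


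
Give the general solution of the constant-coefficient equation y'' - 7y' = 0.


Characteristic equation: r² - 7r = 0.
Factor: (r - 7)(r - 0) = 0 ⇒ r = 7, 0 (distinct real).
General solution: y = C₁e^(7x) + C₂.


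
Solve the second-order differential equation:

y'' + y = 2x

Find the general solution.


Homogeneous: r² + 1 = 0 ⇒ r = ±1i, y_h = C₁cos(x) + C₂sin(x).
Polynomial forcing; try y_p = Ax + B. Then y_p'' + 1 y_p = 1(Ax + B) = 2x, so B = 0 and A = 2.
General solution: y = C₁cos(x) + C₂sin(x) + 2x.


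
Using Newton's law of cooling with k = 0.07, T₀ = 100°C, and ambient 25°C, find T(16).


Newton's law: dT/dt = -k(T - T_a) has solution T(t) = T_a + (T₀ - T_a)e^(-kt).
Plug in T_a = 25, T₀ = 100, k = 0.07, t = 16: T(16) = 25 + (75)e^(-1.12) ≈ 49.5°C.


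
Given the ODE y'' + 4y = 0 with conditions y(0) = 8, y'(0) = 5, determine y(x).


Characteristic roots of r² + 4 = 0 are ±2i, so y = C₁cos(2x) + C₂sin(2x).
Apply y(0) = 8: C₁ = 8. Differentiate and apply y'(0) = 5: 2·C₂ = 5, so C₂ = 5/2.
Particular solution: y = 8cos(2x) + (5/2)sin(2x).


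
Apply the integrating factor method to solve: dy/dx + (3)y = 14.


P(x) = 3, Q(x) = 14; integrating factor μ = e^(3x).
(μ y)' = 14e^(3x) ⇒ μ y = (14/3)e^(3x) + C.
Divide by μ: y = 14/3 + Ce^(-3x).


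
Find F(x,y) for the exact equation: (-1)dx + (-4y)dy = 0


Check exactness: ∂M/∂y = 0 and ∂N/∂x = 0; equal, so the equation is exact.
Integrate M with respect to x (treating y as constant): ∫M dx = -x + h(y).
Differentiate w.r.t. y and set equal to N: the x-dependent terms already match, leaving h'(y) = -4y. Integrate: h(y) = -2y^2.
So F(x,y) = -2y^2 - x.
General solution: -2y^2 - x = C.


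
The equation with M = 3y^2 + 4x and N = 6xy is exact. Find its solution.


Check exactness: ∂M/∂y = 6y and ∂N/∂x = 6y; equal, so the equation is exact.
Integrate M with respect to x (treating y as constant): ∫M dx = 3xy^2 + 2x^2 + h(y).
Differentiate w.r.t. y and set equal to N: all terms match, so h'(y) = 0 and h is a constant absorbed into C.
General solution: 3xy^2 + 2x^2 = C.


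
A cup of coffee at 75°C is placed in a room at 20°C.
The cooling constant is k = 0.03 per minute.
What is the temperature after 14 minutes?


Newton's law: dT/dt = -k(T - T_a) has solution T(t) = T_a + (T₀ - T_a)e^(-kt).
Plug in T_a = 20, T₀ = 75, k = 0.03, t = 14: T(14) = 20 + (55)e^(-0.42) ≈ 56.1°C.


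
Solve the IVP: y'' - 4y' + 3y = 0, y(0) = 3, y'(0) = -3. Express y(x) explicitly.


Characteristic roots of r² - 4r + 3 = 0 are 1, 3.
General solution y = c₁ e^(x) + c₂ e^(3x).
Apply y(0) = 3: c₁ + c₂ = 3. Apply y'(0) = -3: 1 c₁ + 3 c₂ = -3.
Solve: c₁ = 6, c₂ = -3.
Particular solution: y = 6e^(x) - 3e^(3x).


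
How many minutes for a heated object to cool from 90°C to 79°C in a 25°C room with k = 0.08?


From T(t) = T_a + (T₀ - T_a)e^(-kt), set T(t) = 79:
(79 - 25) / (90 - 25) = e^(-0.08t), so t = -ln(0.831)/0.08 ≈ 2.3 minutes.


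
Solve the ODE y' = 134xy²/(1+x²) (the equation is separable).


Separate: dy/y² = 134x/(1+x²) dx.
Integrate LHS: ∫ dy/y² = -1/y.
Integrate RHS via u = 1+x²: 67ln(1+x²) + C.
Result: -1/y = 67ln(1+x²) + C.


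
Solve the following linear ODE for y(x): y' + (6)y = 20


P(x) = 6, Q(x) = 20; integrating factor μ = e^(6x).
(μ y)' = 20e^(6x) ⇒ μ y = (10/3)e^(6x) + C.
Divide by μ: y = 10/3 + Ce^(-6x).


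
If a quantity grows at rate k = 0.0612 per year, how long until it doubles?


Exponential growth: P(t) = P₀ e^(0.0612t). Set P(t)/P₀ = 2: e^(0.0612t) = 2.
Solve: t = ln(2)/0.0612 ≈ 11.33 years.


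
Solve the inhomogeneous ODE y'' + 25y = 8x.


Homogeneous: r² + 25 = 0 ⇒ r = ±5i, y_h = C₁cos(5x) + C₂sin(5x).
Polynomial forcing; try y_p = Ax + B. Then y_p'' + 25 y_p = 25(Ax + B) = 8x, so B = 0 and A = 8/25.
General solution: y = C₁cos(5x) + C₂sin(5x) + (8/25)x.


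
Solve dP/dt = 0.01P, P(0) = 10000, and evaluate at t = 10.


The ODE dP/dt = 0.01P has solution P(t) = P(0)e^(0.01t).
Substitute P(0) = 10000 and t = 10: P(10) = 10000 e^(0.10) ≈ 11052.


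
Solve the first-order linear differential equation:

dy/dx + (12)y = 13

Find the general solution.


P(x) = 12, Q(x) = 13; integrating factor μ = e^(12x).
(μ y)' = 13e^(12x) ⇒ μ y = (13/12)e^(12x) + C.
Divide by μ: y = 13/12 + Ce^(-12x).


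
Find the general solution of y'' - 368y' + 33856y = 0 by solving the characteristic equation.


Characteristic equation: r² - 368r + 33856 = 0, i.e. (r - 184)² = 0.
Repeated root r = 184; include an x factor for the second linearly independent solution.
General solution: y = (C₁ + C₂x)e^(184x).


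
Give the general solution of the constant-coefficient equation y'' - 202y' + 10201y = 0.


Characteristic equation: r² - 202r + 10201 = 0, i.e. (r - 101)² = 0.
Repeated root r = 101; include an x factor for the second linearly independent solution.
General solution: y = (C₁ + C₂x)e^(101x).


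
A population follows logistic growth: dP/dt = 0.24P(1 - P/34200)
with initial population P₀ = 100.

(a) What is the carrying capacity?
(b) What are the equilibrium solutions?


Logistic ODE dP/dt = 0.24P(1 - P/34200) has equilibria where dP/dt = 0, i.e. P = 0 or P = 34200.
The coefficient (1 - P/K) = 0 when P = K, identifying K = 34200 as the carrying capacity.
(a) K = 34200; (b) equilibria P = 0 and P = 34200.


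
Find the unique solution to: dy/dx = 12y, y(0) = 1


General solution of y' = 12y is y = Ce^(12x).
Apply y(0) = 1: C = 1.
Particular solution: y = e^(12x).


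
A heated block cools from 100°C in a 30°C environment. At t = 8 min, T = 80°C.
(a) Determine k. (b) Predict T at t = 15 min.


Newton's law: T(t) = T_a + (T₀ - T_a)e^(-kt).
(a) Use T(8) = 80: (80 - 30)/(100 - 30) = e^(-k·8), so k = -ln(0.714)/8 ≈ 0.0421.
(b) Apply k to t = 15: T(15) = 30 + (70)e^(-0.631) ≈ 67.2°C.


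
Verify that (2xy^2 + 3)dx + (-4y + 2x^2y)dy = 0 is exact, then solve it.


Check exactness: ∂M/∂y = 4xy and ∂N/∂x = 4xy; equal, so the equation is exact.
Integrate M with respect to x (treating y as constant): ∫M dx = x^2y^2 + 3x + h(y).
Differentiate w.r.t. y and set equal to N: the x-dependent terms already match, leaving h'(y) = -4y. Integrate: h(y) = -2y^2.
So F(x,y) = -2y^2 + x^2y^2 + 3x.
General solution: -2y^2 + x^2y^2 + 3x = C.


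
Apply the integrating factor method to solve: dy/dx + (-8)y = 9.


P(x) = -8 ⇒ μ = e^(-8x).
(μ y)' = 9e^(-8x) ⇒ μ y = -(9/8)e^(-8x) + C.
Divide by μ: y = -9/8 + Ce^(8x).


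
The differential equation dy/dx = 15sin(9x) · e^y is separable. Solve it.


Separate: e^(-y) dy = 15sin(9x) dx.
Integrate: -e^(-y) = -(5/3)cos(9x) + C₀.
Rearrange: e^(-y) = (5/3)cos(9x) + C.


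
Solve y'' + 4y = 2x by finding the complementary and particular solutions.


Homogeneous: r² + 4 = 0 ⇒ r = ±2i, y_h = C₁cos(2x) + C₂sin(2x).
Polynomial forcing; try y_p = Ax + B. Then y_p'' + 4 y_p = 4(Ax + B) = 2x, so B = 0 and A = 1/2.
General solution: y = C₁cos(2x) + C₂sin(2x) + (1/2)x.


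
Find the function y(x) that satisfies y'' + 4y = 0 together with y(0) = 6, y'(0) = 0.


Characteristic roots of r² + 4 = 0 are ±2i, so y = C₁cos(2x) + C₂sin(2x).
Apply y(0) = 6: C₁ = 6. Differentiate and apply y'(0) = 0: 2·C₂ = 0, so C₂ = 0.
Particular solution: y = 6cos(2x).


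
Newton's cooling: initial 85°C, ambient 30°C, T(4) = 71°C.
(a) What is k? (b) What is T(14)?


Newton's law: T(t) = T_a + (T₀ - T_a)e^(-kt).
(a) Use T(4) = 71: (71 - 30)/(85 - 30) = e^(-k·4), so k = -ln(0.745)/4 ≈ 0.0734.
(b) Apply k to t = 14: T(14) = 30 + (55)e^(-1.028) ≈ 49.7°C.


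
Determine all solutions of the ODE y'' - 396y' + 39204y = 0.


Characteristic equation: r² - 396r + 39204 = 0, i.e. (r - 198)² = 0.
Repeated root r = 198; include an x factor for the second linearly independent solution.
General solution: y = (C₁ + C₂x)e^(198x).


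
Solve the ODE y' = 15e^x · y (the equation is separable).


Separate variables: dy/y = 15e^x dx.
Integrate: ln|y| = 15e^x + C₀.
Exponentiate: y = Ce^(15e^x).


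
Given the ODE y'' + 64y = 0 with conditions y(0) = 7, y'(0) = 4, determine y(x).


Characteristic roots of r² + 64 = 0 are ±8i, so y = C₁cos(8x) + C₂sin(8x).
Apply y(0) = 7: C₁ = 7. Differentiate and apply y'(0) = 4: 8·C₂ = 4, so C₂ = 1/2.
Particular solution: y = 7cos(8x) + (1/2)sin(8x).


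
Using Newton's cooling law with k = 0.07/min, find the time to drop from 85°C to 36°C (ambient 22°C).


From T(t) = T_a + (T₀ - T_a)e^(-kt), set T(t) = 36:
(36 - 22) / (85 - 22) = e^(-0.07t), so t = -ln(0.222)/0.07 ≈ 21.5 minutes.


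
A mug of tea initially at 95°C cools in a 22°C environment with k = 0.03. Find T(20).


Newton's law: dT/dt = -k(T - T_a) has solution T(t) = T_a + (T₀ - T_a)e^(-kt).
Plug in T_a = 22, T₀ = 95, k = 0.03, t = 20: T(20) = 22 + (73)e^(-0.60) ≈ 62.1°C.


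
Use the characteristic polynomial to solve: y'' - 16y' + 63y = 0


Characteristic equation: r² - 16r + 63 = 0.
Factor: (r - 7)(r - 9) = 0 ⇒ r = 7, 9 (distinct real).
General solution: y = C₁e^(7x) + C₂e^(9x).


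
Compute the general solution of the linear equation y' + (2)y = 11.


P(x) = 2, Q(x) = 11; integrating factor μ = e^(2x).
(μ y)' = 11e^(2x) ⇒ μ y = (11/2)e^(2x) + C.
Divide by μ: y = 11/2 + Ce^(-2x).


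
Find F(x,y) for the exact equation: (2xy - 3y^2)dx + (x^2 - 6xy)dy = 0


Check exactness: ∂M/∂y = 2x - 6y and ∂N/∂x = 2x - 6y; equal, so the equation is exact.
Integrate M with respect to x (treating y as constant): ∫M dx = x^2y - 3xy^2 + h(y).
Differentiate w.r.t. y and set equal to N: all terms match, so h'(y) = 0 and h is a constant absorbed into C.
General solution: x^2y - 3xy^2 = C.


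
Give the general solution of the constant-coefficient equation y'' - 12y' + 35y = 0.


Characteristic equation: r² - 12r + 35 = 0.
Factor: (r - 7)(r - 5) = 0 ⇒ r = 7, 5 (distinct real).
General solution: y = C₁e^(7x) + C₂e^(5x).


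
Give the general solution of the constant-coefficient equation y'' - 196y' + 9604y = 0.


Characteristic equation: r² - 196r + 9604 = 0, i.e. (r - 98)² = 0.
Repeated root r = 98; include an x factor for the second linearly independent solution.
General solution: y = (C₁ + C₂x)e^(98x).


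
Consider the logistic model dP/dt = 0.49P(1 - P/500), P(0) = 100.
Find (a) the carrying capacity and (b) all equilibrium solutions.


Logistic ODE dP/dt = 0.49P(1 - P/500) has equilibria where dP/dt = 0, i.e. P = 0 or P = 500.
The coefficient (1 - P/K) = 0 when P = K, identifying K = 500 as the carrying capacity.
(a) K = 500; (b) equilibria P = 0 and P = 500.


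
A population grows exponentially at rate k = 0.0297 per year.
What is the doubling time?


Exponential growth: P(t) = P₀ e^(0.0297t). Set P(t)/P₀ = 2: e^(0.0297t) = 2.
Solve: t = ln(2)/0.0297 ≈ 23.34 years.


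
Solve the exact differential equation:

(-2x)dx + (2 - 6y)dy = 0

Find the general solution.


Check exactness: ∂M/∂y = 0 and ∂N/∂x = 0; equal, so the equation is exact.
Integrate M with respect to x (treating y as constant): ∫M dx = -x^2 + h(y).
Differentiate w.r.t. y and set equal to N: the x-dependent terms already match, leaving h'(y) = 2 - 6y. Integrate: h(y) = 2y - 3y^2.
So F(x,y) = 2y - x^2 - 3y^2.
General solution: 2y - x^2 - 3y^2 = C.


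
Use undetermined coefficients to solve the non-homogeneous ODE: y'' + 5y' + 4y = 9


Characteristic roots of r² + 5r + 4 = 0 are -1, -4.
y_h = C₁e^(-x) + C₂e^(-4x).
Constant forcing; try y_p = A. Then 4A = 9 ⇒ A = 9/4.
General solution: y = C₁e^(-x) + C₂e^(-4x) + 9/4.


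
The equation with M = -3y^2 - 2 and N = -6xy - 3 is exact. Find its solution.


Check exactness: ∂M/∂y = -6y and ∂N/∂x = -6y; equal, so the equation is exact.
Integrate M with respect to x (treating y as constant): ∫M dx = -3xy^2 - 2x + h(y).
Differentiate w.r.t. y and set equal to N: the x-dependent terms already match, leaving h'(y) = -3. Integrate: h(y) = -3y.
So F(x,y) = -3xy^2 - 3y - 2x.
General solution: -3xy^2 - 3y - 2x = C.


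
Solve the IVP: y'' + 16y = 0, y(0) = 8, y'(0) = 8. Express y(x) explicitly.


Characteristic roots of r² + 16 = 0 are ±4i, so y = C₁cos(4x) + C₂sin(4x).
Apply y(0) = 8: C₁ = 8. Differentiate and apply y'(0) = 8: 4·C₂ = 8, so C₂ = 2.
Particular solution: y = 8cos(4x) + 2sin(4x).


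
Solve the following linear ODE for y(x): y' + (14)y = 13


P(x) = 14, Q(x) = 13; integrating factor μ = e^(14x).
(μ y)' = 13e^(14x) ⇒ μ y = (13/14)e^(14x) + C.
Divide by μ: y = 13/14 + Ce^(-14x).


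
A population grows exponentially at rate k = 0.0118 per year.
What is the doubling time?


Exponential growth: P(t) = P₀ e^(0.0118t). Set P(t)/P₀ = 2: e^(0.0118t) = 2.
Solve: t = ln(2)/0.0118 ≈ 58.74 years.


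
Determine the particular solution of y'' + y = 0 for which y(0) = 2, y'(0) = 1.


Characteristic roots of r² + 1 = 0 are ±1i, so y = C₁cos(x) + C₂sin(x).
Apply y(0) = 2: C₁ = 2. Differentiate and apply y'(0) = 1: 1·C₂ = 1, so C₂ = 1.
Particular solution: y = 2cos(x) + sin(x).


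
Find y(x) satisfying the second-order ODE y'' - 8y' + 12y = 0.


Characteristic equation: r² - 8r + 12 = 0.
Factor: (r - 6)(r - 2) = 0 ⇒ r = 6, 2 (distinct real).
General solution: y = C₁e^(6x) + C₂e^(2x).


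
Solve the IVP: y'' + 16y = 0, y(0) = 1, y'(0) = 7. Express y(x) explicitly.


Characteristic roots of r² + 16 = 0 are ±4i, so y = C₁cos(4x) + C₂sin(4x).
Apply y(0) = 1: C₁ = 1. Differentiate and apply y'(0) = 7: 4·C₂ = 7, so C₂ = 7/4.
Particular solution: y = cos(4x) + (7/4)sin(4x).


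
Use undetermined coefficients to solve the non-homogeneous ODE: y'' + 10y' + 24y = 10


Characteristic roots of r² + 10r + 24 = 0 are -6, -4.
y_h = C₁e^(-6x) + C₂e^(-4x).
Constant forcing; try y_p = A. Then 24A = 10 ⇒ A = 5/12.
General solution: y = C₁e^(-6x) + C₂e^(-4x) + 5/12.


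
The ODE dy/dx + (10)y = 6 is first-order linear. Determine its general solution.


P(x) = 10, Q(x) = 6; integrating factor μ = e^(10x).
(μ y)' = 6e^(10x) ⇒ μ y = (3/5)e^(10x) + C.
Divide by μ: y = 3/5 + Ce^(-10x).


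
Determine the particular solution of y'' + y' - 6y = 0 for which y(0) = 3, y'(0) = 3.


Characteristic roots of r² + r - 6 = 0 are -3, 2.
General solution y = c₁ e^(-3x) + c₂ e^(2x).
Apply y(0) = 3: c₁ + c₂ = 3. Apply y'(0) = 3: -3 c₁ + 2 c₂ = 3.
Solve: c₁ = 3/5, c₂ = 12/5.
Particular solution: y = (3/5)e^(-3x) + (12/5)e^(2x).


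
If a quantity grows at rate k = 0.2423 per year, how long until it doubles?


Exponential growth: P(t) = P₀ e^(0.2423t). Set P(t)/P₀ = 2: e^(0.2423t) = 2.
Solve: t = ln(2)/0.2423 ≈ 2.86 years.


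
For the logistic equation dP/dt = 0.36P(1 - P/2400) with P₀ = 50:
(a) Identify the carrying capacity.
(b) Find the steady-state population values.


Logistic ODE dP/dt = 0.36P(1 - P/2400) has equilibria where dP/dt = 0, i.e. P = 0 or P = 2400.
The coefficient (1 - P/K) = 0 when P = K, identifying K = 2400 as the carrying capacity.
(a) K = 2400; (b) equilibria P = 0 and P = 2400.


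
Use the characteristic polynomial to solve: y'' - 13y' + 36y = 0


Characteristic equation: r² - 13r + 36 = 0.
Factor: (r - 4)(r - 9) = 0 ⇒ r = 4, 9 (distinct real).
General solution: y = C₁e^(4x) + C₂e^(9x).


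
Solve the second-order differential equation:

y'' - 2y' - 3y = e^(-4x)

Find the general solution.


Characteristic roots of r² - 2r - 3 = 0 are 3, -1.
y_h = C₁e^(3x) + C₂e^(-x).
Forcing exponent -4 is not a characteristic root; try y_p = Ae^(-4x).
Substitute: A·(16 + (-2)·-4 + (-3)) = A·21 = 1, so A = 1/21.
General solution: y = C₁e^(3x) + C₂e^(-x) + (1/21)e^(-4x).


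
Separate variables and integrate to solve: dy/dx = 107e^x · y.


Separate variables: dy/y = 107e^x dx.
Integrate: ln|y| = 107e^x + C₀.
Exponentiate: y = Ce^(107e^x).


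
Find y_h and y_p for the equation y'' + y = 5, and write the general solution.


Homogeneous part: r² + 1 = 0 ⇒ r = ±1i, so y_h = C₁cos(x) + C₂sin(x).
Try constant y_p = A; plug in: 1A = 5 ⇒ A = 5.
General solution: y = C₁cos(x) + C₂sin(x) + 5.


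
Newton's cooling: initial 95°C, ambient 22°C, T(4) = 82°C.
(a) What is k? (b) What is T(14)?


Newton's law: T(t) = T_a + (T₀ - T_a)e^(-kt).
(a) Use T(4) = 82: (82 - 22)/(95 - 22) = e^(-k·4), so k = -ln(0.822)/4 ≈ 0.0490.
(b) Apply k to t = 14: T(14) = 22 + (73)e^(-0.686) ≈ 58.7°C.


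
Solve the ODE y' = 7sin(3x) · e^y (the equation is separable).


Separate: e^(-y) dy = 7sin(3x) dx.
Integrate: -e^(-y) = -(7/3)cos(3x) + C₀.
Rearrange: e^(-y) = (7/3)cos(3x) + C.


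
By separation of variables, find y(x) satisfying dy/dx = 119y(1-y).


Separate: dy/[y(1-y)] = 119 dx.
Partial fractions: 1/[y(1-y)] = 1/y + 1/(1-y).
Integrate: ln|y/(1-y)| = 119x + C₀.
Solve for y: y = 1/(1 + Ce^(-119x)).


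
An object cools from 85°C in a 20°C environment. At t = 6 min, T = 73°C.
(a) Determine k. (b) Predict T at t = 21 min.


Newton's law: T(t) = T_a + (T₀ - T_a)e^(-kt).
(a) Use T(6) = 73: (73 - 20)/(85 - 20) = e^(-k·6), so k = -ln(0.815)/6 ≈ 0.0340.
(b) Apply k to t = 21: T(21) = 20 + (65)e^(-0.714) ≈ 51.8°C.


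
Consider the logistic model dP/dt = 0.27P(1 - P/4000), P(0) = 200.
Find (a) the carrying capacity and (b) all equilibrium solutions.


Logistic ODE dP/dt = 0.27P(1 - P/4000) has equilibria where dP/dt = 0, i.e. P = 0 or P = 4000.
The coefficient (1 - P/K) = 0 when P = K, identifying K = 4000 as the carrying capacity.
(a) K = 4000; (b) equilibria P = 0 and P = 4000.


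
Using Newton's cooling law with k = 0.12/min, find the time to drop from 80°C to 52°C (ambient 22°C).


From T(t) = T_a + (T₀ - T_a)e^(-kt), set T(t) = 52:
(52 - 22) / (80 - 22) = e^(-0.12t), so t = -ln(0.517)/0.12 ≈ 5.5 minutes.


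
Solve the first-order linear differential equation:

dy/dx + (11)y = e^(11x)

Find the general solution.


P(x) = 11 ⇒ μ = e^(11x).
(μ y)' = e^(22x) ⇒ μ y = (1/22)e^(22x) + C.
Divide by μ: y = (1/22)e^(11x) + Ce^(-11x).


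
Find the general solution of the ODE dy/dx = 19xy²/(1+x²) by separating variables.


Separate: dy/y² = 19x/(1+x²) dx.
Integrate LHS: ∫ dy/y² = -1/y.
Integrate RHS via u = 1+x²: (19/2)ln(1+x²) + C.
Result: -1/y = (19/2)ln(1+x²) + C.


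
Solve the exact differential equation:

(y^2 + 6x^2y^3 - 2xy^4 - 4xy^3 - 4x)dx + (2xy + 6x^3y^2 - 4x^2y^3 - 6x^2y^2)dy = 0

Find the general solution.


Check exactness: ∂M/∂y = 2y + 18x^2y^2 - 8xy^3 - 12xy^2 and ∂N/∂x = 2y + 18x^2y^2 - 8xy^3 - 12xy^2; equal, so the equation is exact.
Integrate M with respect to x (treating y as constant): ∫M dx = xy^2 + 2x^3y^3 - x^2y^4 - 2x^2y^3 - 2x^2 + h(y).
Differentiate w.r.t. y and set equal to N: all terms match, so h'(y) = 0 and h is a constant absorbed into C.
General solution: xy^2 + 2x^3y^3 - x^2y^4 - 2x^2y^3 - 2x^2 = C.


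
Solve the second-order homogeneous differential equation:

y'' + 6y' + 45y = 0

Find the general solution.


Characteristic equation: r² + 6r + 45 = 0.
Discriminant is negative; roots r = -3 ± 6i (complex conjugate pair).
General solution uses e^(α x)(C₁ cos(β x) + C₂ sin(β x)): y = e^(-3x)(C₁cos(6x) + C₂sin(6x)).


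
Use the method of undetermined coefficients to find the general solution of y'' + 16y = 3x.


Homogeneous: r² + 16 = 0 ⇒ r = ±4i, y_h = C₁cos(4x) + C₂sin(4x).
Polynomial forcing; try y_p = Ax + B. Then y_p'' + 16 y_p = 16(Ax + B) = 3x, so B = 0 and A = 3/16.
General solution: y = C₁cos(4x) + C₂sin(4x) + (3/16)x.


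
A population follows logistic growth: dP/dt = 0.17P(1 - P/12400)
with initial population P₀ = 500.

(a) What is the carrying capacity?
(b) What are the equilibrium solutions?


Logistic ODE dP/dt = 0.17P(1 - P/12400) has equilibria where dP/dt = 0, i.e. P = 0 or P = 12400.
The coefficient (1 - P/K) = 0 when P = K, identifying K = 12400 as the carrying capacity.
(a) K = 12400; (b) equilibria P = 0 and P = 12400.


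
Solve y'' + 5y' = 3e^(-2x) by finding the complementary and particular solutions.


Characteristic roots of r² + 5r = 0 are 0, -5.
y_h = C₁ + C₂e^(-5x).
Forcing exponent -2 is not a characteristic root; try y_p = Ae^(-2x).
Substitute: A·(4 + (5)·-2 + (0)) = A·-6 = 3, so A = -1/2.
General solution: y = C₁ + C₂e^(-5x) - (1/2)e^(-2x).


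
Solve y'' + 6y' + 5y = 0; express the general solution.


Characteristic equation: r² + 6r + 5 = 0.
Factor: (r + 5)(r + 1) = 0 ⇒ r = -5, -1 (distinct real).
General solution: y = C₁e^(-5x) + C₂e^(-x).


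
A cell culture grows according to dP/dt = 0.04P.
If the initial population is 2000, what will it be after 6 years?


The ODE dP/dt = 0.04P has solution P(t) = P(0)e^(0.04t).
Substitute P(0) = 2000 and t = 6: P(6) = 2000 e^(0.24) ≈ 2542.


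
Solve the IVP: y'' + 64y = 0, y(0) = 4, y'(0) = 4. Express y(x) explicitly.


Characteristic roots of r² + 64 = 0 are ±8i, so y = C₁cos(8x) + C₂sin(8x).
Apply y(0) = 4: C₁ = 4. Differentiate and apply y'(0) = 4: 8·C₂ = 4, so C₂ = 1/2.
Particular solution: y = 4cos(8x) + (1/2)sin(8x).


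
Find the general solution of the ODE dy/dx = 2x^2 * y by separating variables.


Separate variables: dy/y = 2x^2 dx.
Integrate: ln|y| = (2/3)x^3 + C₀.
Exponentiate: y = Ce^((2/3)x^3).


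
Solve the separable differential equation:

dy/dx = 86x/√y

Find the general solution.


Separate: √y dy = 86x dx.
Integrate: (2/3)y^(3/2) = 43x² + C.


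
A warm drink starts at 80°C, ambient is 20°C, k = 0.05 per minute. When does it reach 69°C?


From T(t) = T_a + (T₀ - T_a)e^(-kt), set T(t) = 69:
(69 - 20) / (80 - 20) = e^(-0.05t), so t = -ln(0.817)/0.05 ≈ 4.1 minutes.


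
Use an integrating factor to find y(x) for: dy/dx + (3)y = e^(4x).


P(x) = 3 ⇒ μ = e^(3x).
(μ y)' = e^(7x) ⇒ μ y = e^(7x)/7 + C.
Divide by μ: y = (1/7)e^(4x) + Ce^(-3x).


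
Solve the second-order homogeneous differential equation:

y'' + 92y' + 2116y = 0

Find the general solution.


Characteristic equation: r² + 92r + 2116 = 0, i.e. (r + 46)² = 0.
Repeated root r = -46; include an x factor for the second linearly independent solution.
General solution: y = (C₁ + C₂x)e^(-46x).


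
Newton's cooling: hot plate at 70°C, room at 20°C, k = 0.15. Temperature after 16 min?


Newton's law: dT/dt = -k(T - T_a) has solution T(t) = T_a + (T₀ - T_a)e^(-kt).
Plug in T_a = 20, T₀ = 70, k = 0.15, t = 16: T(16) = 20 + (50)e^(-2.40) ≈ 24.5°C.


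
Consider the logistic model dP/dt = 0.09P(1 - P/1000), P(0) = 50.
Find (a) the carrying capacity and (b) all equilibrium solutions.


Logistic ODE dP/dt = 0.09P(1 - P/1000) has equilibria where dP/dt = 0, i.e. P = 0 or P = 1000.
The coefficient (1 - P/K) = 0 when P = K, identifying K = 1000 as the carrying capacity.
(a) K = 1000; (b) equilibria P = 0 and P = 1000.


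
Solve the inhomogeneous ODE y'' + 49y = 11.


Homogeneous part: r² + 49 = 0 ⇒ r = ±7i, so y_h = C₁cos(7x) + C₂sin(7x).
Try constant y_p = A; plug in: 49A = 11 ⇒ A = 11/49.
General solution: y = C₁cos(7x) + C₂sin(7x) + 11/49.


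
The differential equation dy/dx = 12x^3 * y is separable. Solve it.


Separate variables: dy/y = 12x^3 dx.
Integrate: ln|y| = 3x^4 + C₀.
Exponentiate: y = Ce^(3x^4).


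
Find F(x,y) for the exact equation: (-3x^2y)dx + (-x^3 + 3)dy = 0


Check exactness: ∂M/∂y = -3x^2 and ∂N/∂x = -3x^2; equal, so the equation is exact.
Integrate M with respect to x (treating y as constant): ∫M dx = -x^3y + h(y).
Differentiate w.r.t. y and set equal to N: the x-dependent terms already match, leaving h'(y) = 3. Integrate: h(y) = 3y.
So F(x,y) = -x^3y + 3y.
General solution: -x^3y + 3y = C.


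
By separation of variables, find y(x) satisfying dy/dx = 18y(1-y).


Separate: dy/[y(1-y)] = 18 dx.
Partial fractions: 1/[y(1-y)] = 1/y + 1/(1-y).
Integrate: ln|y/(1-y)| = 18x + C₀.
Solve for y: y = 1/(1 + Ce^(-18x)).


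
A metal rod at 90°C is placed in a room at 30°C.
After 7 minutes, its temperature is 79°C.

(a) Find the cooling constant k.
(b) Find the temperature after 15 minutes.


Newton's law: T(t) = T_a + (T₀ - T_a)e^(-kt).
(a) Use T(7) = 79: (79 - 30)/(90 - 30) = e^(-k·7), so k = -ln(0.817)/7 ≈ 0.0289.
(b) Apply k to t = 15: T(15) = 30 + (60)e^(-0.434) ≈ 68.9°C.


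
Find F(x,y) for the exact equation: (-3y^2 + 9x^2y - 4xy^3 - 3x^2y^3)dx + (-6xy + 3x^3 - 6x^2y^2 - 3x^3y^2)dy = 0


Check exactness: ∂M/∂y = -6y + 9x^2 - 12xy^2 - 9x^2y^2 and ∂N/∂x = -6y + 9x^2 - 12xy^2 - 9x^2y^2; equal, so the equation is exact.
Integrate M with respect to x (treating y as constant): ∫M dx = -3xy^2 + 3x^3y - 2x^2y^3 - x^3y^3 + h(y).
Differentiate w.r.t. y and set equal to N: all terms match, so h'(y) = 0 and h is a constant absorbed into C.
General solution: -3xy^2 + 3x^3y - 2x^2y^3 - x^3y^3 = C.


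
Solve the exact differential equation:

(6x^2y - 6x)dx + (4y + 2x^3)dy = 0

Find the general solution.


Check exactness: ∂M/∂y = 6x^2 and ∂N/∂x = 6x^2; equal, so the equation is exact.
Integrate M with respect to x (treating y as constant): ∫M dx = 2x^3y - 3x^2 + h(y).
Differentiate w.r.t. y and set equal to N: the x-dependent terms already match, leaving h'(y) = 4y. Integrate: h(y) = 2y^2.
So F(x,y) = 2y^2 + 2x^3y - 3x^2.
General solution: 2y^2 + 2x^3y - 3x^2 = C.


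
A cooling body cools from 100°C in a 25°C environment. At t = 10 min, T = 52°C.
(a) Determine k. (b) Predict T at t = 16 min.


Newton's law: T(t) = T_a + (T₀ - T_a)e^(-kt).
(a) Use T(10) = 52: (52 - 25)/(100 - 25) = e^(-k·10), so k = -ln(0.360)/10 ≈ 0.1022.
(b) Apply k to t = 16: T(16) = 25 + (75)e^(-1.635) ≈ 39.6°C.


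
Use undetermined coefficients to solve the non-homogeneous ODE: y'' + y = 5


Homogeneous part: r² + 1 = 0 ⇒ r = ±1i, so y_h = C₁cos(x) + C₂sin(x).
Try constant y_p = A; plug in: 1A = 5 ⇒ A = 5.
General solution: y = C₁cos(x) + C₂sin(x) + 5.


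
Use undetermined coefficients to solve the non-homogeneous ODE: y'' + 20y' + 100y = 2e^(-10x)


Characteristic polynomial (r + 10)² = 0; repeated root r = -10.
y_h = (C₁ + C₂x)e^(-10x). Forcing matches the repeated root (resonance), so try y_p = Ax² e^(-10x).
Substitute and solve for A: 2A = 2, so A = 1.
General solution: y = (C₁ + C₂x + x²)e^(-10x).


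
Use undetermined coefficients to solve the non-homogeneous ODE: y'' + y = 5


Homogeneous part: r² + 1 = 0 ⇒ r = ±1i, so y_h = C₁cos(x) + C₂sin(x).
Try constant y_p = A; plug in: 1A = 5 ⇒ A = 5.
General solution: y = C₁cos(x) + C₂sin(x) + 5.


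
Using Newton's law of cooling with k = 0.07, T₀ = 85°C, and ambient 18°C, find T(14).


Newton's law: dT/dt = -k(T - T_a) has solution T(t) = T_a + (T₀ - T_a)e^(-kt).
Plug in T_a = 18, T₀ = 85, k = 0.07, t = 14: T(14) = 18 + (67)e^(-0.98) ≈ 43.1°C.


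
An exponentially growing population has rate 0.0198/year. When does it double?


Exponential growth: P(t) = P₀ e^(0.0198t). Set P(t)/P₀ = 2: e^(0.0198t) = 2.
Solve: t = ln(2)/0.0198 ≈ 35.01 years.


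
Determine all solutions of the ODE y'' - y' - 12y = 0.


Characteristic equation: r² - r - 12 = 0.
Factor: (r - 4)(r + 3) = 0 ⇒ r = 4, -3 (distinct real).
General solution: y = C₁e^(4x) + C₂e^(-3x).


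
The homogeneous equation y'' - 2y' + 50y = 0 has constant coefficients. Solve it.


Characteristic equation: r² - 2r + 50 = 0.
Discriminant is negative; roots r = 1 ± 7i (complex conjugate pair).
General solution uses e^(α x)(C₁ cos(β x) + C₂ sin(β x)): y = e^(x)(C₁cos(7x) + C₂sin(7x)).
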